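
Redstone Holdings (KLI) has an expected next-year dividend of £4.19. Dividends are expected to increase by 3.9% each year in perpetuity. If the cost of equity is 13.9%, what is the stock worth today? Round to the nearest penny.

£41.90

Gordon growth model: P₀ = D₁/(r − g), with D₁ = 4.19 given directly.
P₀ = 4.1900 / (0.139 − 0.039) = 4.1900 / 0.1 = 41.9000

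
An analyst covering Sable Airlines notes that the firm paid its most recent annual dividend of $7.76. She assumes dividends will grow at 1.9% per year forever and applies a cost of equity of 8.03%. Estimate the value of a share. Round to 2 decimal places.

$129.00

Gordon growth model: P₀ = D₁/(r − g). D₁ = 7.76 × (1 + 0.019) = 7.9074.
P₀ = 7.9074 / (0.0803 − 0.019) = 7.9074 / 0.0613 = 128.9958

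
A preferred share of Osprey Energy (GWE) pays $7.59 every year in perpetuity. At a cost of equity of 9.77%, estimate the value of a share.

$77.69

Zero-growth DDM (perpetuity): P₀ = D/r = 7.59 / 0.0977 = 77.6868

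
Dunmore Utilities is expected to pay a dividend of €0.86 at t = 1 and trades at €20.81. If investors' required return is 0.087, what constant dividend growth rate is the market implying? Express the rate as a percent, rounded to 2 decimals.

4.57%

From P₀ = D₁/(r − g), the implied growth is g = r − D₁/P₀.
g = 0.087 − 0.86/20.81 = 0.087 − 0.04133 = 0.04567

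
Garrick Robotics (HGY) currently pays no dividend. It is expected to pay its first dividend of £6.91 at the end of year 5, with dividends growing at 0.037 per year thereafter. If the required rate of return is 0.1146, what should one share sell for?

Deferred-dividend DDM. At t=4 the remaining stream is a growing perpetuity with first payment D_5 = 6.91.
V_4 = D_5/(r−g) = 6.91/(0.1146−0.037) = 89.0464
P₀ = V_4/(1+r)^4 = 89.0464/(1+0.1146)^4 = 57.6953

£57.70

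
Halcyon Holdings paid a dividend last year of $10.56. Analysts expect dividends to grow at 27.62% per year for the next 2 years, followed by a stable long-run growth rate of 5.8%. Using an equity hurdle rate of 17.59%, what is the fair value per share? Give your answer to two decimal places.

Two-stage DDM. Project D₁…D_2 at 0.2762, terminal growth 0.058, discount at r = 0.1759.
D_1 = 13.4767
D_2 = 17.1989
Terminal value at t=2: TV = D_3/(r−g) = 18.1965/(0.1759−0.058) = 154.3381
P₀ = 13.4767/(1+0.1759)^1 + 17.1989/(1+0.1759)^2 + 154.3381/(1+0.1759)^2 = 135.5166

$135.52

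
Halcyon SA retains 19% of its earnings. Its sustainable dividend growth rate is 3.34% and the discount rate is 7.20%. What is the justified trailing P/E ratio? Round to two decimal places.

Payout ratio b = 1 − 0.19 = 0.81.
Justified trailing P/E = b(1+g)/(r−g) = 0.81×(1+0.0334)/(0.072−0.0334) = 21.6853

21.69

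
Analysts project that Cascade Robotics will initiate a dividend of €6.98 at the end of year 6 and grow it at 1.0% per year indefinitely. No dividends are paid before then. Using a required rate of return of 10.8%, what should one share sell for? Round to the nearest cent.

€42.65

Deferred-dividend DDM. At t=5 the remaining stream is a growing perpetuity with first payment D_6 = 6.98.
V_5 = D_6/(r−g) = 6.98/(0.108−0.01) = 71.2245
P₀ = V_5/(1+r)^5 = 71.2245/(1+0.108)^5 = 42.6511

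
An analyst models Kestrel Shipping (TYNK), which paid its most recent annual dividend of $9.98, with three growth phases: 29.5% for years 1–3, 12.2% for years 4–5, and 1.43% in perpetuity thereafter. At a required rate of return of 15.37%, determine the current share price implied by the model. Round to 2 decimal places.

$162.10

Three-stage DDM. Project D₁…D_5; terminal Gordon value at t=5 with g = 0.0143; discount at r = 0.1537.
D_1 = 12.9241
D_2 = 16.7367
D_3 = 21.6740
D_4 = 24.3183
D_5 = 27.2851
TV_5 = 27.6753/(0.1537−0.0143) = 198.5314
P₀ = Σ Dₜ/(1+r)ᵗ + TV_5/(1+r)^5 = 162.0994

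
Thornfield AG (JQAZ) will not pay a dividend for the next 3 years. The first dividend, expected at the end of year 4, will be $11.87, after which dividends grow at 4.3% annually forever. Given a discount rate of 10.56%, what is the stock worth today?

Deferred-dividend DDM. At t=3 the remaining stream is a growing perpetuity with first payment D_4 = 11.87.
V_3 = D_4/(r−g) = 11.87/(0.1056−0.043) = 189.6166
P₀ = V_3/(1+r)^3 = 189.6166/(1+0.1056)^3 = 140.3080

$140.31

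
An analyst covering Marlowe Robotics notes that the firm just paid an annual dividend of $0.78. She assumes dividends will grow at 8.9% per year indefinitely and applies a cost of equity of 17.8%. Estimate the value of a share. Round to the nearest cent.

Gordon growth model: P₀ = D₁/(r − g). D₁ = 0.78 × (1 + 0.089) = 0.8494.
P₀ = 0.8494 / (0.178 − 0.089) = 0.8494 / 0.089 = 9.5440

$9.54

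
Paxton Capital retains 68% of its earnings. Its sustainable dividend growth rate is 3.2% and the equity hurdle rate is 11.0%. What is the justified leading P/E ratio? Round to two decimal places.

4.10

Payout ratio b = 1 − 0.68 = 0.32.
Justified leading P/E = b/(r−g) = 0.32/(0.11−0.032) = 4.1026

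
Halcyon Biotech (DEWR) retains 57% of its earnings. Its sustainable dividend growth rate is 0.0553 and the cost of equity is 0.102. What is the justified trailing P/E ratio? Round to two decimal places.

9.72

Payout ratio b = 1 − 0.57 = 0.43.
Justified trailing P/E = b(1+g)/(r−g) = 0.43×(1+0.0553)/(0.102−0.0553) = 9.7169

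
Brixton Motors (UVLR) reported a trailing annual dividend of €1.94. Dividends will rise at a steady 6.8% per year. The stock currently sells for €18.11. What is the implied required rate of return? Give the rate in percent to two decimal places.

Rearranging the constant-growth DDM: r = D₁/P₀ + g.
D₁ = 1.94 × (1 + 0.068) = 2.0719.
r = 2.0719 / 18.11 + 0.068 = 0.11441 + 0.068 = 0.18241

18.24%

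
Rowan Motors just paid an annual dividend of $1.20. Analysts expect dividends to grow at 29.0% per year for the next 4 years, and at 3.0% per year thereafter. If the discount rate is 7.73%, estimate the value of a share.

Two-stage DDM. Project D₁…D_4 at 0.29, terminal growth 0.03, discount at r = 0.0773.
D_1 = 1.5480
D_2 = 1.9969
D_3 = 2.5760
D_4 = 3.3231
Terminal value at t=4: TV = D_5/(r−g) = 3.4228/(0.0773−0.03) = 72.3629
P₀ = 1.5480/(1+0.0773)^1 + 1.9969/(1+0.0773)^2 + 2.5760/(1+0.0773)^3 + 3.3231/(1+0.0773)^4 + 72.3629/(1+0.0773)^4 = 61.4092

$61.41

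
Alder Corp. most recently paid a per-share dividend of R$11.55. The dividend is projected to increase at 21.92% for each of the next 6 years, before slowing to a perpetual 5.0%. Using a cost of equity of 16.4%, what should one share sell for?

R$222.23

Two-stage DDM. Project D₁…D_6 at 0.2192, terminal growth 0.05, discount at r = 0.164.
D_1 = 14.0818
D_2 = 17.1685
D_3 = 20.9318
D_4 = 25.5201
D_5 = 31.1141
D_6 = 37.9343
Terminal value at t=6: TV = D_7/(r−g) = 39.8310/(0.164−0.05) = 349.3946
P₀ = 14.0818/(1+0.164)^1 + 17.1685/(1+0.164)^2 + 20.9318/(1+0.164)^3 + 25.5201/(1+0.164)^4 + 31.1141/(1+0.164)^5 + 37.9343/(1+0.164)^6 + 349.3946/(1+0.164)^6 = 222.2306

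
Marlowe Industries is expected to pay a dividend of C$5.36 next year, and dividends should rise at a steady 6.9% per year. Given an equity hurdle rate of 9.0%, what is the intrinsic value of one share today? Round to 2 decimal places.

C$255.24

Gordon growth model: P₀ = D₁/(r − g), with D₁ = 5.36 given directly.
P₀ = 5.3600 / (0.09 − 0.069) = 5.3600 / 0.021 = 255.2381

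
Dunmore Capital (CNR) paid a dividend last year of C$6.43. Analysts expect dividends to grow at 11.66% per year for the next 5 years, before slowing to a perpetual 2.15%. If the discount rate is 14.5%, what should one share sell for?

C$76.74

Two-stage DDM. Project D₁…D_5 at 0.1166, terminal growth 0.0215, discount at r = 0.145.
D_1 = 7.1797
D_2 = 8.0169
D_3 = 8.9517
D_4 = 9.9954
D_5 = 11.1609
Terminal value at t=5: TV = D_6/(r−g) = 11.4009/(0.145−0.0215) = 92.3146
P₀ = 7.1797/(1+0.145)^1 + 8.0169/(1+0.145)^2 + 8.9517/(1+0.145)^3 + 9.9954/(1+0.145)^4 + 11.1609/(1+0.145)^5 + 92.3146/(1+0.145)^5 = 76.7429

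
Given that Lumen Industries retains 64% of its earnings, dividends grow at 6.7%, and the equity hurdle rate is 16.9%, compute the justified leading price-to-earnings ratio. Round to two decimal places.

3.53

Payout ratio b = 1 − 0.64 = 0.36.
Justified leading P/E = b/(r−g) = 0.36/(0.169−0.067) = 3.5294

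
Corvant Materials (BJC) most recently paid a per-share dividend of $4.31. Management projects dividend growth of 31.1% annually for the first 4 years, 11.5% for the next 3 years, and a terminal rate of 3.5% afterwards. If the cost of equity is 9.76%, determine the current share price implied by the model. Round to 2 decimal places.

$206.62

Three-stage DDM. Project D₁…D_7; terminal Gordon value at t=7 with g = 0.035; discount at r = 0.0976.
D_1 = 5.6504
D_2 = 7.4077
D_3 = 9.7115
D_4 = 12.7317
D_5 = 14.1959
D_6 = 15.8284
D_7 = 17.6487
TV_7 = 18.2664/(0.0976−0.035) = 291.7955
P₀ = Σ Dₜ/(1+r)ᵗ + TV_7/(1+r)^7 = 206.6177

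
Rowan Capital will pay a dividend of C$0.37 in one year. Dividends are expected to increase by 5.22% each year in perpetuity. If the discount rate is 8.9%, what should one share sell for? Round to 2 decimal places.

C$10.05

Gordon growth model: P₀ = D₁/(r − g), with D₁ = 0.37 given directly.
P₀ = 0.3700 / (0.089 − 0.0522) = 0.3700 / 0.0368 = 10.0543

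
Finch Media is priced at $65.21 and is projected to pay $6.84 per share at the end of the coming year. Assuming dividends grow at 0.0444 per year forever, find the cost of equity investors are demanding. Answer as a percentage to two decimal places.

Rearranging the constant-growth DDM: r = D₁/P₀ + g.
r = 6.8400 / 65.21 + 0.0444 = 0.10489 + 0.0444 = 0.14929

14.93%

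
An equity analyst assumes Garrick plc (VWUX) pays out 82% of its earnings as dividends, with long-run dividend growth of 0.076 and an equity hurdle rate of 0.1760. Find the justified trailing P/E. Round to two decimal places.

Justified trailing P/E = b(1+g)/(r−g) = 0.82×(1+0.076)/(0.176−0.076) = 8.8232

8.82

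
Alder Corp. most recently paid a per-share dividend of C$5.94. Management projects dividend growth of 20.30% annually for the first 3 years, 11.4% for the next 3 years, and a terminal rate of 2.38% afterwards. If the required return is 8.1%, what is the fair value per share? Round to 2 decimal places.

Three-stage DDM. Project D₁…D_6; terminal Gordon value at t=6 with g = 0.0238; discount at r = 0.081.
D_1 = 7.1458
D_2 = 8.5964
D_3 = 10.3415
D_4 = 11.5204
D_5 = 12.8338
D_6 = 14.2968
TV_6 = 14.6371/(0.081−0.0238) = 255.8928
P₀ = Σ Dₜ/(1+r)ᵗ + TV_6/(1+r)^6 = 208.6065

C$208.61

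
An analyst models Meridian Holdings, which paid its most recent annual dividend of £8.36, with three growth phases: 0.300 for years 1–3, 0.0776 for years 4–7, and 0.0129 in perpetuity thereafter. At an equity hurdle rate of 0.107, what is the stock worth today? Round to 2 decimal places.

Three-stage DDM. Project D₁…D_7; terminal Gordon value at t=7 with g = 0.0129; discount at r = 0.107.
D_1 = 10.8680
D_2 = 14.1284
D_3 = 18.3669
D_4 = 19.7922
D_5 = 21.3281
D_6 = 22.9831
D_7 = 24.7666
TV_7 = 25.0861/(0.107−0.0129) = 266.5899
P₀ = Σ Dₜ/(1+r)ᵗ + TV_7/(1+r)^7 = 216.4022

£216.40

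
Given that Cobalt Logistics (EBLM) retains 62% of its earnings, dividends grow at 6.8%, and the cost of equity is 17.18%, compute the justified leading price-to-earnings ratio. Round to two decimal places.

Payout ratio b = 1 − 0.62 = 0.38.
Justified leading P/E = b/(r−g) = 0.38/(0.1718−0.068) = 3.6609

3.66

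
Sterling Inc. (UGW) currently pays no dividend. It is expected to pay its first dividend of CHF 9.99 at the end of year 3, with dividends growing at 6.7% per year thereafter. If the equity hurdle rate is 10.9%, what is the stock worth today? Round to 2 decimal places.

Deferred-dividend DDM. At t=2 the remaining stream is a growing perpetuity with first payment D_3 = 9.99.
V_2 = D_3/(r−g) = 9.99/(0.109−0.067) = 237.8571
P₀ = V_2/(1+r)^2 = 237.8571/(1+0.109)^2 = 193.3985

CHF 193.40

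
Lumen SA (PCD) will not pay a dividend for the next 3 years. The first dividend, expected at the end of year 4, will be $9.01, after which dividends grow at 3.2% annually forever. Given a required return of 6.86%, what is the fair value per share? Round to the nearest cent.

$201.74

Deferred-dividend DDM. At t=3 the remaining stream is a growing perpetuity with first payment D_4 = 9.01.
V_3 = D_4/(r−g) = 9.01/(0.0686−0.032) = 246.1749
P₀ = V_3/(1+r)^3 = 246.1749/(1+0.0686)^3 = 201.7429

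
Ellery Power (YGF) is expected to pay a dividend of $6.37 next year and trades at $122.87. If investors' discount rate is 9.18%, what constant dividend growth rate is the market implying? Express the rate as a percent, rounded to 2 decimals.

4.00%

From P₀ = D₁/(r − g), the implied growth is g = r − D₁/P₀.
g = 0.0918 − 6.37/122.87 = 0.0918 − 0.05184 = 0.03996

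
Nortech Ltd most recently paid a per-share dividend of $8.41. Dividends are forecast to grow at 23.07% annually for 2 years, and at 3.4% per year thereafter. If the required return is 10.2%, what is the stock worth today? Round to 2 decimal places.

Two-stage DDM. Project D₁…D_2 at 0.2307, terminal growth 0.034, discount at r = 0.102.
D_1 = 10.3502
D_2 = 12.7380
Terminal value at t=2: TV = D_3/(r−g) = 13.1711/(0.102−0.034) = 193.6922
P₀ = 10.3502/(1+0.102)^1 + 12.7380/(1+0.102)^2 + 193.6922/(1+0.102)^2 = 179.3769

$179.38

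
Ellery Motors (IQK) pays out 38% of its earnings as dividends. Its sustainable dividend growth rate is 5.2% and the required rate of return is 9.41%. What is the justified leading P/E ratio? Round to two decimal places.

9.03

Justified leading P/E = b/(r−g) = 0.38/(0.0941−0.052) = 9.0261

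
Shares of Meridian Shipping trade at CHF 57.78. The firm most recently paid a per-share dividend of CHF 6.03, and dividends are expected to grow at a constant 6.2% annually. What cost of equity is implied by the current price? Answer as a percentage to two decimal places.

17.28%

Rearranging the constant-growth DDM: r = D₁/P₀ + g.
D₁ = 6.03 × (1 + 0.062) = 6.4039.
r = 6.4039 / 57.78 + 0.062 = 0.11083 + 0.062 = 0.17283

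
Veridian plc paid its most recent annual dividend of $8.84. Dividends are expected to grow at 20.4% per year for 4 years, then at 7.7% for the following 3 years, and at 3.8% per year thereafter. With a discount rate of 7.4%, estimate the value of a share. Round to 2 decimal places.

Three-stage DDM. Project D₁…D_7; terminal Gordon value at t=7 with g = 0.038; discount at r = 0.074.
D_1 = 10.6434
D_2 = 12.8146
D_3 = 15.4288
D_4 = 18.5763
D_5 = 20.0066
D_6 = 21.5471
D_7 = 23.2063
TV_7 = 24.0881/(0.074−0.038) = 669.1141
P₀ = Σ Dₜ/(1+r)ᵗ + TV_7/(1+r)^7 = 495.5033

$495.50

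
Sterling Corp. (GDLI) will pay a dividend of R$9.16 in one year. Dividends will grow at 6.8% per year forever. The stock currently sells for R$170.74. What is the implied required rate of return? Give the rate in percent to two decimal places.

Rearranging the constant-growth DDM: r = D₁/P₀ + g.
r = 9.1600 / 170.74 + 0.068 = 0.05365 + 0.068 = 0.12165

12.16%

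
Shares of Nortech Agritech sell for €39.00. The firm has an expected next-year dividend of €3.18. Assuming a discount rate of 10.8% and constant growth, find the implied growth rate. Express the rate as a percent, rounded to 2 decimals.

From P₀ = D₁/(r − g), the implied growth is g = r − D₁/P₀.
g = 0.108 − 3.18/39.00 = 0.108 − 0.08154 = 0.02646

2.65%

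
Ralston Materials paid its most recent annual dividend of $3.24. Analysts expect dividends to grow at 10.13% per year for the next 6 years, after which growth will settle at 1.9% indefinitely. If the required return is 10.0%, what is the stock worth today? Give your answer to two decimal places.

$60.57

Two-stage DDM. Project D₁…D_6 at 0.1013, terminal growth 0.019, discount at r = 0.1.
D_1 = 3.5682
D_2 = 3.9297
D_3 = 4.3277
D_4 = 4.7661
D_5 = 5.2490
D_6 = 5.7807
Terminal value at t=6: TV = D_7/(r−g) = 5.8905/(0.1−0.019) = 72.7224
P₀ = 3.5682/(1+0.1)^1 + 3.9297/(1+0.1)^2 + 4.3277/(1+0.1)^3 + 4.7661/(1+0.1)^4 + 5.2490/(1+0.1)^5 + 5.7807/(1+0.1)^6 + 72.7224/(1+0.1)^6 = 60.5705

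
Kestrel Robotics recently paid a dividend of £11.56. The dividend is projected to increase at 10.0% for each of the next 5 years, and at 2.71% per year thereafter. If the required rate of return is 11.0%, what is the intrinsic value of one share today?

£193.14

Two-stage DDM. Project D₁…D_5 at 0.1, terminal growth 0.0271, discount at r = 0.11.
D_1 = 12.7160
D_2 = 13.9876
D_3 = 15.3864
D_4 = 16.9250
D_5 = 18.6175
Terminal value at t=5: TV = D_6/(r−g) = 19.1220/(0.11−0.0271) = 230.6638
P₀ = 12.7160/(1+0.11)^1 + 13.9876/(1+0.11)^2 + 15.3864/(1+0.11)^3 + 16.9250/(1+0.11)^4 + 18.6175/(1+0.11)^5 + 230.6638/(1+0.11)^5 = 193.1442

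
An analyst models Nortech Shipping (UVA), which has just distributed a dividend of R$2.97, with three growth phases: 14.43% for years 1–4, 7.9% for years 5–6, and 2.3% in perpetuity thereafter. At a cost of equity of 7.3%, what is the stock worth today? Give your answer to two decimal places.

R$101.22

Three-stage DDM. Project D₁…D_6; terminal Gordon value at t=6 with g = 0.023; discount at r = 0.073.
D_1 = 3.3986
D_2 = 3.8890
D_3 = 4.4502
D_4 = 5.0923
D_5 = 5.4946
D_6 = 5.9287
TV_6 = 6.0651/(0.073−0.023) = 121.3010
P₀ = Σ Dₜ/(1+r)ᵗ + TV_6/(1+r)^6 = 101.2185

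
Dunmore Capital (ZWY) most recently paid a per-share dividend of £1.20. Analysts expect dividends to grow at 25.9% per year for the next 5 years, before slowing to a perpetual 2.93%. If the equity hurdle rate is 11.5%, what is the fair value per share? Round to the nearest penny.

Two-stage DDM. Project D₁…D_5 at 0.259, terminal growth 0.0293, discount at r = 0.115.
D_1 = 1.5108
D_2 = 1.9021
D_3 = 2.3947
D_4 = 3.0150
D_5 = 3.7959
Terminal value at t=5: TV = D_6/(r−g) = 3.9071/(0.115−0.0293) = 45.5902
P₀ = 1.5108/(1+0.115)^1 + 1.9021/(1+0.115)^2 + 2.3947/(1+0.115)^3 + 3.0150/(1+0.115)^4 + 3.7959/(1+0.115)^5 + 45.5902/(1+0.115)^5 = 35.2201

£35.22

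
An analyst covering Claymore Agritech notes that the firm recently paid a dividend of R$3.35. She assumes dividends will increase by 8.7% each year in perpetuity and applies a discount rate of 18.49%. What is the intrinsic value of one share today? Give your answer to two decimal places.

R$37.20

Gordon growth model: P₀ = D₁/(r − g). D₁ = 3.35 × (1 + 0.087) = 3.6414.
P₀ = 3.6414 / (0.1849 − 0.087) = 3.6414 / 0.0979 = 37.1956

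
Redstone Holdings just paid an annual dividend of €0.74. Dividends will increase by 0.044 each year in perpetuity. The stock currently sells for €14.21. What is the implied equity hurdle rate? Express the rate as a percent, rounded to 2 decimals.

9.84%

Rearranging the constant-growth DDM: r = D₁/P₀ + g.
D₁ = 0.74 × (1 + 0.044) = 0.7726.
r = 0.7726 / 14.21 + 0.044 = 0.05437 + 0.044 = 0.09837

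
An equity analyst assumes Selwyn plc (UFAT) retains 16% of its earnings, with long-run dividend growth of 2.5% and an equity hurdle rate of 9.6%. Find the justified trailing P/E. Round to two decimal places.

Payout ratio b = 1 − 0.16 = 0.84.
Justified trailing P/E = b(1+g)/(r−g) = 0.84×(1+0.025)/(0.096−0.025) = 12.1268

12.13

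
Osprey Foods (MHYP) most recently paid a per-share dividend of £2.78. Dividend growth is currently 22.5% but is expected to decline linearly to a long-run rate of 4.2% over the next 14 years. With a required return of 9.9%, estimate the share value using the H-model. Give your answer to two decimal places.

H-model: P₀ = D₀[(1+g_L) + H(g_S−g_L)]/(r−g_L), with H = 14/2 = 7.
P₀ = 2.78 × [(1+0.042) + 7×(0.225−0.042)] / (0.099−0.042)
   = 2.78 × 2.3230 / 0.057 = 113.2972

£113.30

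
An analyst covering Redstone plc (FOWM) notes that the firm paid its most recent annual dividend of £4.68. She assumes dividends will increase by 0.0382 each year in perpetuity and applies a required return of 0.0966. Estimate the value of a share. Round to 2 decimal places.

Gordon growth model: P₀ = D₁/(r − g). D₁ = 4.68 × (1 + 0.0382) = 4.8588.
P₀ = 4.8588 / (0.0966 − 0.0382) = 4.8588 / 0.0584 = 83.1982

£83.20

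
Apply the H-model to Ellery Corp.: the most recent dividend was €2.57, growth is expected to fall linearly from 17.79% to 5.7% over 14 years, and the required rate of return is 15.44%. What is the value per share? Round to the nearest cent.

€50.22

H-model: P₀ = D₀[(1+g_L) + H(g_S−g_L)]/(r−g_L), with H = 14/2 = 7.
P₀ = 2.57 × [(1+0.057) + 7×(0.1779−0.057)] / (0.1544−0.057)
   = 2.57 × 1.9033 / 0.0974 = 50.2205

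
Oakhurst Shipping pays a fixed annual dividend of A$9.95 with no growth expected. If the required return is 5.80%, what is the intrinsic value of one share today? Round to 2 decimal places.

Zero-growth DDM (perpetuity): P₀ = D/r = 9.95 / 0.058 = 171.5517

A$171.55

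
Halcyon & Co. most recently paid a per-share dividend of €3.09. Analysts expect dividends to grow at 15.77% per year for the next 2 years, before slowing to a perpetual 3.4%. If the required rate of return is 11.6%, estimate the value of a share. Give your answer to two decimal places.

Two-stage DDM. Project D₁…D_2 at 0.1577, terminal growth 0.034, discount at r = 0.116.
D_1 = 3.5773
D_2 = 4.1414
Terminal value at t=2: TV = D_3/(r−g) = 4.2822/(0.116−0.034) = 52.2224
P₀ = 3.5773/(1+0.116)^1 + 4.1414/(1+0.116)^2 + 52.2224/(1+0.116)^2 = 48.4611

€48.46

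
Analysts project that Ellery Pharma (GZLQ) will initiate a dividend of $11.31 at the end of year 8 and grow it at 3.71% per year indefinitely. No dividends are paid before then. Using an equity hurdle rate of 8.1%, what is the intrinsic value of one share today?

$149.35

Deferred-dividend DDM. At t=7 the remaining stream is a growing perpetuity with first payment D_8 = 11.31.
V_7 = D_8/(r−g) = 11.31/(0.081−0.0371) = 257.6310
P₀ = V_7/(1+r)^7 = 257.6310/(1+0.081)^7 = 149.3545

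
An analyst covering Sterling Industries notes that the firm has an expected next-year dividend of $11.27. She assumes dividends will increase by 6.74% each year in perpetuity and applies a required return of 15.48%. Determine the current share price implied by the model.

Gordon growth model: P₀ = D₁/(r − g), with D₁ = 11.27 given directly.
P₀ = 11.2700 / (0.1548 − 0.0674) = 11.2700 / 0.0874 = 128.9474

$128.95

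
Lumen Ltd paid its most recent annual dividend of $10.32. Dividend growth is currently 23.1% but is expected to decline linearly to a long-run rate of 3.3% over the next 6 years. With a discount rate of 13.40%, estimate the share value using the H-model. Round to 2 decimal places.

$166.24

H-model: P₀ = D₀[(1+g_L) + H(g_S−g_L)]/(r−g_L), with H = 6/2 = 3.
P₀ = 10.32 × [(1+0.033) + 3×(0.231−0.033)] / (0.134−0.033)
   = 10.32 × 1.6270 / 0.101 = 166.2440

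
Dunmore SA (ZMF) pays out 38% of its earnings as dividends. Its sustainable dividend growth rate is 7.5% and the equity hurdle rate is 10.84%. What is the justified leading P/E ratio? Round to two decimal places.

Justified leading P/E = b/(r−g) = 0.38/(0.1084−0.075) = 11.3772

11.38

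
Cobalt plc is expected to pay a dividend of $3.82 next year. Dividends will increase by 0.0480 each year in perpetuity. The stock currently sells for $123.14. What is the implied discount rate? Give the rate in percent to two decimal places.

Rearranging the constant-growth DDM: r = D₁/P₀ + g.
r = 3.8200 / 123.14 + 0.048 = 0.03102 + 0.048 = 0.07902

7.90%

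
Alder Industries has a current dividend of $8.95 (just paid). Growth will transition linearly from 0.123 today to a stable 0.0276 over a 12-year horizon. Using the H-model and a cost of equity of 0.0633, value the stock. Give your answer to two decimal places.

$401.12

H-model: P₀ = D₀[(1+g_L) + H(g_S−g_L)]/(r−g_L), with H = 12/2 = 6.
P₀ = 8.95 × [(1+0.0276) + 6×(0.123−0.0276)] / (0.0633−0.0276)
   = 8.95 × 1.6000 / 0.0357 = 401.1204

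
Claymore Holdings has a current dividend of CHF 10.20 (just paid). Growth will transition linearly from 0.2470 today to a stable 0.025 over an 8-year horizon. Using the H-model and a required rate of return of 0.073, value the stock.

H-model: P₀ = D₀[(1+g_L) + H(g_S−g_L)]/(r−g_L), with H = 8/2 = 4.
P₀ = 10.20 × [(1+0.025) + 4×(0.247−0.025)] / (0.073−0.025)
   = 10.20 × 1.9130 / 0.048 = 406.5125

CHF 406.51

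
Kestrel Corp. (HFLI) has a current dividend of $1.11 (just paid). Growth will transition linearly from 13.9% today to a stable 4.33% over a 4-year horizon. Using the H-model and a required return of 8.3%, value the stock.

H-model: P₀ = D₀[(1+g_L) + H(g_S−g_L)]/(r−g_L), with H = 4/2 = 2.
P₀ = 1.11 × [(1+0.0433) + 2×(0.139−0.0433)] / (0.083−0.0433)
   = 1.11 × 1.2347 / 0.0397 = 34.5218

$34.52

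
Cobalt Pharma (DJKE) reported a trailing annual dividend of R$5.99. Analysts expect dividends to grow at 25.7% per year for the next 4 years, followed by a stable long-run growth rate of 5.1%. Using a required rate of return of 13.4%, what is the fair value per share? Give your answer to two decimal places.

R$145.71

Two-stage DDM. Project D₁…D_4 at 0.257, terminal growth 0.051, discount at r = 0.134.
D_1 = 7.5294
D_2 = 9.4645
D_3 = 11.8969
D_4 = 14.9544
Terminal value at t=4: TV = D_5/(r−g) = 15.7170/(0.134−0.051) = 189.3619
P₀ = 7.5294/(1+0.134)^1 + 9.4645/(1+0.134)^2 + 11.8969/(1+0.134)^3 + 14.9544/(1+0.134)^4 + 189.3619/(1+0.134)^4 = 145.7100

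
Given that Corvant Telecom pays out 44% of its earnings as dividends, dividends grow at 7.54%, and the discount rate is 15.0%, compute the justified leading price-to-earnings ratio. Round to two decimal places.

5.90

Justified leading P/E = b/(r−g) = 0.44/(0.15−0.0754) = 5.8981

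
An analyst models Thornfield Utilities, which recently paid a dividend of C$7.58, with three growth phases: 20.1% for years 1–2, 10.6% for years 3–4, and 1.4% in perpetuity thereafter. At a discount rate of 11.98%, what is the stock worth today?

C$115.48

Three-stage DDM. Project D₁…D_4; terminal Gordon value at t=4 with g = 0.014; discount at r = 0.1198.
D_1 = 9.1036
D_2 = 10.9334
D_3 = 12.0923
D_4 = 13.3741
TV_4 = 13.5614/(0.1198−0.014) = 128.1793
P₀ = Σ Dₜ/(1+r)ᵗ + TV_4/(1+r)^4 = 115.4845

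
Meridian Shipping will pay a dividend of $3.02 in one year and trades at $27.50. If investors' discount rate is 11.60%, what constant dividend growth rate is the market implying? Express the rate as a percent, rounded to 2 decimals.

0.62%

From P₀ = D₁/(r − g), the implied growth is g = r − D₁/P₀.
g = 0.116 − 3.02/27.50 = 0.116 − 0.10982 = 0.00618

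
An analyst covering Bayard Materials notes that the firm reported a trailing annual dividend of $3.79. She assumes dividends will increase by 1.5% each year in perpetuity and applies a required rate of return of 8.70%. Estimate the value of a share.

$53.43

Gordon growth model: P₀ = D₁/(r − g). D₁ = 3.79 × (1 + 0.015) = 3.8468.
P₀ = 3.8468 / (0.087 − 0.015) = 3.8468 / 0.072 = 53.4285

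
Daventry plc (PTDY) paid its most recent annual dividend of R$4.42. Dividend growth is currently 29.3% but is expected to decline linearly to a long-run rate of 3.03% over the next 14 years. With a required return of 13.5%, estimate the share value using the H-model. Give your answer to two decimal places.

H-model: P₀ = D₀[(1+g_L) + H(g_S−g_L)]/(r−g_L), with H = 14/2 = 7.
P₀ = 4.42 × [(1+0.0303) + 7×(0.293−0.0303)] / (0.135−0.0303)
   = 4.42 × 2.8692 / 0.1047 = 121.1257

R$121.13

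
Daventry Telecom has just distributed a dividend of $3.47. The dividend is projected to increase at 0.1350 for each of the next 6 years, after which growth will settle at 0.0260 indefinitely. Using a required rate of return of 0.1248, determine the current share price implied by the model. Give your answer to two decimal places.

$59.53

Two-stage DDM. Project D₁…D_6 at 0.135, terminal growth 0.026, discount at r = 0.1248.
D_1 = 3.9385
D_2 = 4.4701
D_3 = 5.0736
D_4 = 5.7585
D_5 = 6.5360
D_6 = 7.4183
Terminal value at t=6: TV = D_7/(r−g) = 7.6112/(0.1248−0.026) = 77.0362
P₀ = 3.9385/(1+0.1248)^1 + 4.4701/(1+0.1248)^2 + 5.0736/(1+0.1248)^3 + 5.7585/(1+0.1248)^4 + 6.5360/(1+0.1248)^5 + 7.4183/(1+0.1248)^6 + 77.0362/(1+0.1248)^6 = 59.5311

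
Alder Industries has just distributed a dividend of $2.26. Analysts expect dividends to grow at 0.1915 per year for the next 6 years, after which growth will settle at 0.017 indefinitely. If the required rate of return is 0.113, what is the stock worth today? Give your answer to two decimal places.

Two-stage DDM. Project D₁…D_6 at 0.1915, terminal growth 0.017, discount at r = 0.113.
D_1 = 2.6928
D_2 = 3.2085
D_3 = 3.8229
D_4 = 4.5550
D_5 = 5.4272
D_6 = 6.4666
Terminal value at t=6: TV = D_7/(r−g) = 6.5765/(0.113−0.017) = 68.5050
P₀ = 2.6928/(1+0.113)^1 + 3.2085/(1+0.113)^2 + 3.8229/(1+0.113)^3 + 4.5550/(1+0.113)^4 + 5.4272/(1+0.113)^5 + 6.4666/(1+0.113)^6 + 68.5050/(1+0.113)^6 = 53.3670

$53.37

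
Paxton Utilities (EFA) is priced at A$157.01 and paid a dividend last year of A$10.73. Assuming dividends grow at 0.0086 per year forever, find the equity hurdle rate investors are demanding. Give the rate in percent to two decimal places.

Rearranging the constant-growth DDM: r = D₁/P₀ + g.
D₁ = 10.73 × (1 + 0.0086) = 10.8223.
r = 10.8223 / 157.01 + 0.0086 = 0.06893 + 0.0086 = 0.07753

7.75%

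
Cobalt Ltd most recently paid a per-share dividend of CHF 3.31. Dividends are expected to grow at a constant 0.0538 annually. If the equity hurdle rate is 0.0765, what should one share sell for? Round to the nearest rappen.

Gordon growth model: P₀ = D₁/(r − g). D₁ = 3.31 × (1 + 0.0538) = 3.4881.
P₀ = 3.4881 / (0.0765 − 0.0538) = 3.4881 / 0.0227 = 153.6598

CHF 153.66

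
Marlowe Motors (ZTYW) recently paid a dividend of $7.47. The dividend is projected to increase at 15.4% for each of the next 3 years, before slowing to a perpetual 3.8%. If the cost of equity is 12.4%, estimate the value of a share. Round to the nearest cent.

$121.20

Two-stage DDM. Project D₁…D_3 at 0.154, terminal growth 0.038, discount at r = 0.124.
D_1 = 8.6204
D_2 = 9.9479
D_3 = 11.4799
Terminal value at t=3: TV = D_4/(r−g) = 11.9161/(0.124−0.038) = 138.5597
P₀ = 8.6204/(1+0.124)^1 + 9.9479/(1+0.124)^2 + 11.4799/(1+0.124)^3 + 138.5597/(1+0.124)^3 = 121.2026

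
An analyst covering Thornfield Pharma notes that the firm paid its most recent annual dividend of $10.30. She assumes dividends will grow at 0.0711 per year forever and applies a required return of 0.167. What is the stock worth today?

$115.04

Gordon growth model: P₀ = D₁/(r − g). D₁ = 10.30 × (1 + 0.0711) = 11.0323.
P₀ = 11.0323 / (0.167 − 0.0711) = 11.0323 / 0.0959 = 115.0399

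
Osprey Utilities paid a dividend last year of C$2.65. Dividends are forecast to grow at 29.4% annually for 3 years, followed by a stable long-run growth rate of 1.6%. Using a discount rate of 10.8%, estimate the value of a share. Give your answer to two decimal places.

Two-stage DDM. Project D₁…D_3 at 0.294, terminal growth 0.016, discount at r = 0.108.
D_1 = 3.4291
D_2 = 4.4373
D_3 = 5.7418
Terminal value at t=3: TV = D_4/(r−g) = 5.8337/(0.108−0.016) = 63.4095
P₀ = 3.4291/(1+0.108)^1 + 4.4373/(1+0.108)^2 + 5.7418/(1+0.108)^3 + 63.4095/(1+0.108)^3 = 57.5464

C$57.55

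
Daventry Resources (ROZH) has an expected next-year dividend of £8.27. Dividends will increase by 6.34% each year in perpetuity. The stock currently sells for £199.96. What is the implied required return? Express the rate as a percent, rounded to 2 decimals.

10.48%

Rearranging the constant-growth DDM: r = D₁/P₀ + g.
r = 8.2700 / 199.96 + 0.0634 = 0.04136 + 0.0634 = 0.10476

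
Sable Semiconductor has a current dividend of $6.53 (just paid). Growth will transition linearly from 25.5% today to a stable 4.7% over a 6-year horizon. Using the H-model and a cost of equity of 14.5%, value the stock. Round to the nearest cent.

$111.34

H-model: P₀ = D₀[(1+g_L) + H(g_S−g_L)]/(r−g_L), with H = 6/2 = 3.
P₀ = 6.53 × [(1+0.047) + 3×(0.255−0.047)] / (0.145−0.047)
   = 6.53 × 1.6710 / 0.098 = 111.3432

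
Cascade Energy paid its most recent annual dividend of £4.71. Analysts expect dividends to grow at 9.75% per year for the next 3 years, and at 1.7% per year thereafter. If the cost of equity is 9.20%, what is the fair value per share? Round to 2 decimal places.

£79.11

Two-stage DDM. Project D₁…D_3 at 0.0975, terminal growth 0.017, discount at r = 0.092.
D_1 = 5.1692
D_2 = 5.6732
D_3 = 6.2264
Terminal value at t=3: TV = D_4/(r−g) = 6.3322/(0.092−0.017) = 84.4295
P₀ = 5.1692/(1+0.092)^1 + 5.6732/(1+0.092)^2 + 6.2264/(1+0.092)^3 + 84.4295/(1+0.092)^3 = 79.1103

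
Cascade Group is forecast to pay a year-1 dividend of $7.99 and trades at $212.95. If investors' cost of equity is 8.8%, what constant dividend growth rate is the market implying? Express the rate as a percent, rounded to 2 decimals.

5.05%

From P₀ = D₁/(r − g), the implied growth is g = r − D₁/P₀.
g = 0.088 − 7.99/212.95 = 0.088 − 0.03752 = 0.05048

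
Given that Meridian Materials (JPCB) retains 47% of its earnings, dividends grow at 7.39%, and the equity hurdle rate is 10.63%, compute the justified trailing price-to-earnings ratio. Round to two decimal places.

17.57

Payout ratio b = 1 − 0.47 = 0.53.
Justified trailing P/E = b(1+g)/(r−g) = 0.53×(1+0.0739)/(0.1063−0.0739) = 17.5669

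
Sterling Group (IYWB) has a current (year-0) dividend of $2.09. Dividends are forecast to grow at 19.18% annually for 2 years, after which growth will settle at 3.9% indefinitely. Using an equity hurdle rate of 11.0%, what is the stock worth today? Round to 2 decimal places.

$39.91

Two-stage DDM. Project D₁…D_2 at 0.1918, terminal growth 0.039, discount at r = 0.11.
D_1 = 2.4909
D_2 = 2.9686
Terminal value at t=2: TV = D_3/(r−g) = 3.0844/(0.11−0.039) = 43.4420
P₀ = 2.4909/(1+0.11)^1 + 2.9686/(1+0.11)^2 + 43.4420/(1+0.11)^2 = 39.9119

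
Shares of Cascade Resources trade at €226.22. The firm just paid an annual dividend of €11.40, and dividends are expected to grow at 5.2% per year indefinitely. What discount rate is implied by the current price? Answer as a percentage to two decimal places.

10.50%

Rearranging the constant-growth DDM: r = D₁/P₀ + g.
D₁ = 11.40 × (1 + 0.052) = 11.9928.
r = 11.9928 / 226.22 + 0.052 = 0.05301 + 0.052 = 0.10501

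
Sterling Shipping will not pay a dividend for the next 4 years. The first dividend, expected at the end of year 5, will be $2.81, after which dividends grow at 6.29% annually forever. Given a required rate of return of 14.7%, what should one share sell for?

$19.30

Deferred-dividend DDM. At t=4 the remaining stream is a growing perpetuity with first payment D_5 = 2.81.
V_4 = D_5/(r−g) = 2.81/(0.147−0.0629) = 33.4126
P₀ = V_4/(1+r)^4 = 33.4126/(1+0.147)^4 = 19.3044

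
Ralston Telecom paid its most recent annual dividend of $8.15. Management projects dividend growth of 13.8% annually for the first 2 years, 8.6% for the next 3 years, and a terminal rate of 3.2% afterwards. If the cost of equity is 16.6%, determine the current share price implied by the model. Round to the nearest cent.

$84.26

Three-stage DDM. Project D₁…D_5; terminal Gordon value at t=5 with g = 0.032; discount at r = 0.166.
D_1 = 9.2747
D_2 = 10.5546
D_3 = 11.4623
D_4 = 12.4481
D_5 = 13.5186
TV_5 = 13.9512/(0.166−0.032) = 104.1134
P₀ = Σ Dₜ/(1+r)ᵗ + TV_5/(1+r)^5 = 84.2626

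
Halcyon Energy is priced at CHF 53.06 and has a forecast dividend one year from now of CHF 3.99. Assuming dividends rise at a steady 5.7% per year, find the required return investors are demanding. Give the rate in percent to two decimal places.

Rearranging the constant-growth DDM: r = D₁/P₀ + g.
r = 3.9900 / 53.06 + 0.057 = 0.07520 + 0.057 = 0.13220

13.22%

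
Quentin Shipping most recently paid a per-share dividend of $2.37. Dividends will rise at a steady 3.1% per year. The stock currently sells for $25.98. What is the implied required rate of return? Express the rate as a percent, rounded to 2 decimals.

12.51%

Rearranging the constant-growth DDM: r = D₁/P₀ + g.
D₁ = 2.37 × (1 + 0.031) = 2.4435.
r = 2.4435 / 25.98 + 0.031 = 0.09405 + 0.031 = 0.12505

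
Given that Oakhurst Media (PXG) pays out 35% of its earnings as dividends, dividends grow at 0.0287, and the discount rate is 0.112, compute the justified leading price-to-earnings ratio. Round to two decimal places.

Justified leading P/E = b/(r−g) = 0.35/(0.112−0.0287) = 4.2017

4.20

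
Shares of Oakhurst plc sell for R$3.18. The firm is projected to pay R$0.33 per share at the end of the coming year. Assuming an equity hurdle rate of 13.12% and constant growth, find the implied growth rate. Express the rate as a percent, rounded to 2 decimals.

From P₀ = D₁/(r − g), the implied growth is g = r − D₁/P₀.
g = 0.1312 − 0.33/3.18 = 0.1312 − 0.10377 = 0.02743

2.74%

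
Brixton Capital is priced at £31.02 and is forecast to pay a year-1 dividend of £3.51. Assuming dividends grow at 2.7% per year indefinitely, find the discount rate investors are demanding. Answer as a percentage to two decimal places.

Rearranging the constant-growth DDM: r = D₁/P₀ + g.
r = 3.5100 / 31.02 + 0.027 = 0.11315 + 0.027 = 0.14015

14.02%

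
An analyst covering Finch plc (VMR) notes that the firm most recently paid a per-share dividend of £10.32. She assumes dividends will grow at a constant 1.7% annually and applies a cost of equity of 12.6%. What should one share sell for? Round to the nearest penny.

Gordon growth model: P₀ = D₁/(r − g). D₁ = 10.32 × (1 + 0.017) = 10.4954.
P₀ = 10.4954 / (0.126 − 0.017) = 10.4954 / 0.109 = 96.2884

£96.29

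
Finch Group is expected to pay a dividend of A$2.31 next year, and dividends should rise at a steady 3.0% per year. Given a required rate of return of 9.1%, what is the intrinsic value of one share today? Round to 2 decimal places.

Gordon growth model: P₀ = D₁/(r − g), with D₁ = 2.31 given directly.
P₀ = 2.3100 / (0.091 − 0.03) = 2.3100 / 0.061 = 37.8689

A$37.87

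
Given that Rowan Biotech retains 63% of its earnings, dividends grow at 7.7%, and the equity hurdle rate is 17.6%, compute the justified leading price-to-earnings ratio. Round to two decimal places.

3.74

Payout ratio b = 1 − 0.63 = 0.37.
Justified leading P/E = b/(r−g) = 0.37/(0.176−0.077) = 3.7374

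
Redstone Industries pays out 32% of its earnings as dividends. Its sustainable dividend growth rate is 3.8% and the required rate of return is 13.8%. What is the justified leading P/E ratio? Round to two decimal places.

3.20

Justified leading P/E = b/(r−g) = 0.32/(0.138−0.038) = 3.2000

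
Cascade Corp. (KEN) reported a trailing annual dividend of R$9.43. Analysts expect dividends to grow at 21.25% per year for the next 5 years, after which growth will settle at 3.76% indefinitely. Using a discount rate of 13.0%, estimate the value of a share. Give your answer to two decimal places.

R$209.16

Two-stage DDM. Project D₁…D_5 at 0.2125, terminal growth 0.0376, discount at r = 0.13.
D_1 = 11.4339
D_2 = 13.8636
D_3 = 16.8096
D_4 = 20.3816
D_5 = 24.7127
Terminal value at t=5: TV = D_6/(r−g) = 25.6419/(0.13−0.0376) = 277.5099
P₀ = 11.4339/(1+0.13)^1 + 13.8636/(1+0.13)^2 + 16.8096/(1+0.13)^3 + 20.3816/(1+0.13)^4 + 24.7127/(1+0.13)^5 + 277.5099/(1+0.13)^5 = 209.1603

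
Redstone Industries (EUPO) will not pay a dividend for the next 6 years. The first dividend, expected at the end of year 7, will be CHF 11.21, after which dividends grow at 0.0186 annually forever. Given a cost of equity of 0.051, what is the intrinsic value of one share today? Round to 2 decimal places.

CHF 256.71

Deferred-dividend DDM. At t=6 the remaining stream is a growing perpetuity with first payment D_7 = 11.21.
V_6 = D_7/(r−g) = 11.21/(0.051−0.0186) = 345.9877
P₀ = V_6/(1+r)^6 = 345.9877/(1+0.051)^6 = 256.7109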